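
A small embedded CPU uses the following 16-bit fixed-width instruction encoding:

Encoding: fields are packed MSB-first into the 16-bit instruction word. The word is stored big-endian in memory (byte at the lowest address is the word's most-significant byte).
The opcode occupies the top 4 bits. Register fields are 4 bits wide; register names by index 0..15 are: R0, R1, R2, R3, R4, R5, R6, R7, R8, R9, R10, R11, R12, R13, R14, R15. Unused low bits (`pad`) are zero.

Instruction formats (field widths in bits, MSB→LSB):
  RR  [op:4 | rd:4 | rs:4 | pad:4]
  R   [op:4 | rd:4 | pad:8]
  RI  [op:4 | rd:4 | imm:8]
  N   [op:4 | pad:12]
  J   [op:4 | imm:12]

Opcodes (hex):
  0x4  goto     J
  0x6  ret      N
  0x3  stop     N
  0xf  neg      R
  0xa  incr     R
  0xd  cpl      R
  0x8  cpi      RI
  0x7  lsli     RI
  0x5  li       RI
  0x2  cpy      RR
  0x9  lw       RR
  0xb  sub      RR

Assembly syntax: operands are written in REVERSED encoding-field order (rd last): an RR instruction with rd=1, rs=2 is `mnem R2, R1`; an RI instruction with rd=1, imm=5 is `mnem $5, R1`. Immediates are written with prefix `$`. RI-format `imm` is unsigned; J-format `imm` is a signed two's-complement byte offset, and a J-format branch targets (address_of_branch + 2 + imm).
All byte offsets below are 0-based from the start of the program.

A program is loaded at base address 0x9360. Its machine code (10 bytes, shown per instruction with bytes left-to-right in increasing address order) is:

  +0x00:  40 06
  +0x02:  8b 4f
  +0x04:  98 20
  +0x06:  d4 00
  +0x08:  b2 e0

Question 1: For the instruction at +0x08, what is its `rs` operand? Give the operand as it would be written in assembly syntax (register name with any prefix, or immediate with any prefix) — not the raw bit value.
off 0x08: read b2 e0 as big → 0xb2e0
  op=0xb2e0>>12=0xb ⇒ sub (RR)
  rd@[11:8]=0x2 ⇒ R2
  rs@[7:4]=0xe ⇒ R14

R14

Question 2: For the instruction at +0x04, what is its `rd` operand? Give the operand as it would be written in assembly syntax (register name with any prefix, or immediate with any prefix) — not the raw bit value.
R8

@+04  big-endian(98 20) = 0x9820
  op=0x9820>>12=0x9 ⇒ lw (RR)
  rd: (w>>8)&0xf=0x8 → R8
  rs: (w>>4)&0xf=0x2 → R2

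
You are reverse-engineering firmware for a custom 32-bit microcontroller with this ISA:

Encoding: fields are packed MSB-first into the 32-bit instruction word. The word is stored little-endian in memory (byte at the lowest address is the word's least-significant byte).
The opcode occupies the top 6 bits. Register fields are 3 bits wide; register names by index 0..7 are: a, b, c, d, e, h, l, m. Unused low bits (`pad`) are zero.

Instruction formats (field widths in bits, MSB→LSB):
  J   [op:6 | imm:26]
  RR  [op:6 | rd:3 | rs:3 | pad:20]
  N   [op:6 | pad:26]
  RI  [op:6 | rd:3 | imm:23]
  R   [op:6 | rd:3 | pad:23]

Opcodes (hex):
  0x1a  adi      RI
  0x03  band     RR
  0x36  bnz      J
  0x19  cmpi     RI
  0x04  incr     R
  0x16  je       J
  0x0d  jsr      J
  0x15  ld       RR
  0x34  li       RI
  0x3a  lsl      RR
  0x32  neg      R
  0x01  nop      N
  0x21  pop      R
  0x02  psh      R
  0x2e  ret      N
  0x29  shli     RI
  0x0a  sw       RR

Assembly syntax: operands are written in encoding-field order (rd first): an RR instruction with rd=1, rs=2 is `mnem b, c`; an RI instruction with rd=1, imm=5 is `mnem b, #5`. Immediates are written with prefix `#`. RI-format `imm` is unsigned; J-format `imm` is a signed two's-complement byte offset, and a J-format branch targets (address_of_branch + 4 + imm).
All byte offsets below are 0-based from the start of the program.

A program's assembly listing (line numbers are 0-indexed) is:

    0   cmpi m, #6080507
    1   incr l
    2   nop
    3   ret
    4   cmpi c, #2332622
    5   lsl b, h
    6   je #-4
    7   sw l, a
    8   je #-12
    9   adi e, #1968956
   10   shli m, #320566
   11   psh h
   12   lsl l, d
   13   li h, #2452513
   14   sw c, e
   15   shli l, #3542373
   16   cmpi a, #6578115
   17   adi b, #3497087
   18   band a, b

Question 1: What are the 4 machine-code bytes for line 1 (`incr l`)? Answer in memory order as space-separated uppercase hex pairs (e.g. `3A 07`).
00 00 00 13

L1: incr op=0x4:6|rd=6:3|pad=0:23 ⇒ 0x13000000 ⇒ little 00 00 00 13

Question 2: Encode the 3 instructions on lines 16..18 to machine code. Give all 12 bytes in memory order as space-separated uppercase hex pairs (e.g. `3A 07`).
line 16 (cmpi): pack op=0x19:6|rd=0:3|imm=6578115:23 = 0x64645fc3; little→ c3 5f 64 64
line 17 (adi): pack op=0x1a:6|rd=1:3|imm=3497087:23 = 0x68b55c7f; little→ 7f 5c b5 68
line 18 (band): pack op=0x3:6|rd=0:3|rs=1:3|pad=0:20 = 0x0c100000; little→ 00 00 10 0c

C3 5F 64 64 7F 5C B5 68 00 00 10 0C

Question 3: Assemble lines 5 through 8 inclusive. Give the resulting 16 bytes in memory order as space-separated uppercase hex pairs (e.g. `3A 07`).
L5: lsl op=0x3a:6|rd=1:3|rs=5:3|pad=0:20 ⇒ 0xe8d00000 ⇒ little 00 00 d0 e8
L6: je op=0x16:6|imm=-4:26 ⇒ 0x5bfffffc ⇒ little fc ff ff 5b
L7: sw op=0xa:6|rd=6:3|rs=0:3|pad=0:20 ⇒ 0x2b000000 ⇒ little 00 00 00 2b
L8: je op=0x16:6|imm=-12:26 ⇒ 0x5bfffff4 ⇒ little f4 ff ff 5b

00 00 D0 E8 FC FF FF 5B 00 00 00 2B F4 FF FF 5B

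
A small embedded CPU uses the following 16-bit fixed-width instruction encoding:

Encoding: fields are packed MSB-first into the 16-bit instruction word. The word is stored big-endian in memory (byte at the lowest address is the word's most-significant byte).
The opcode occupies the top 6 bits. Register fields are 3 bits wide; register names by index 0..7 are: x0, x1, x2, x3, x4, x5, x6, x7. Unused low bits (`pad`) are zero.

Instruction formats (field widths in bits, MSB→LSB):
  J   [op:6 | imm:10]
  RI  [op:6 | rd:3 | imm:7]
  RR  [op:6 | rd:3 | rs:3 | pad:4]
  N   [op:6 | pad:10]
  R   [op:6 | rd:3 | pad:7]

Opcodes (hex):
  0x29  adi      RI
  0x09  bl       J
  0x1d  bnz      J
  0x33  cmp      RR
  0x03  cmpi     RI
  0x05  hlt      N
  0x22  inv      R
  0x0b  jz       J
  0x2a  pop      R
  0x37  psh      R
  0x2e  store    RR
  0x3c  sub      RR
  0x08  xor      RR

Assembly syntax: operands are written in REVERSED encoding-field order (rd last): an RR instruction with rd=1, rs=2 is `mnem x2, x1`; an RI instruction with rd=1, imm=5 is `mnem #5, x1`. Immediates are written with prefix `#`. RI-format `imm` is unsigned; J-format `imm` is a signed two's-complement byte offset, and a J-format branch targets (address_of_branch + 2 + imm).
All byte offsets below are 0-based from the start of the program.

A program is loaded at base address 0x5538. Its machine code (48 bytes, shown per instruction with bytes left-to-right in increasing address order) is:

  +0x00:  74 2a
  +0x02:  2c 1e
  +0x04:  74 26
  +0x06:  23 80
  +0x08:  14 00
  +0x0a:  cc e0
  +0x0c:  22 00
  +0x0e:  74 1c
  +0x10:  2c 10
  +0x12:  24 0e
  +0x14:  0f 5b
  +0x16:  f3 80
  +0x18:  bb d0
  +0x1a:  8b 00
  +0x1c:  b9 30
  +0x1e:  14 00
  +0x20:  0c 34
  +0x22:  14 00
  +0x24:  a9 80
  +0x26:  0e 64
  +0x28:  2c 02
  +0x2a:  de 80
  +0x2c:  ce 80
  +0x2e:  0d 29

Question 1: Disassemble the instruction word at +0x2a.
off 0x2a: read de 80 as big → 0xde80
  top 6b → 0x37 → psh [R]
  rd@[9:7]=0x5 ⇒ x5

psh x5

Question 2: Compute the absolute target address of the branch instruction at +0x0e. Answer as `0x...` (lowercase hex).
[0e] 74 1c → 0x741c
  top 6b → 0x1d → bnz [J]
  imm: (w>>0)&0x3ff=0x1c → #28
  target = base 0x5538 + off 0x0e + 2 + imm 28 = 0x5564

0x5564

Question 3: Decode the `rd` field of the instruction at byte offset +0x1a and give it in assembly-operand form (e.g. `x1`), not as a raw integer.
x6

off 0x1a: read 8b 00 as big → 0x8b00
  opcode bits[15:10]=0x22: inv/R
  rd: (w>>7)&0x7=0x6 → x6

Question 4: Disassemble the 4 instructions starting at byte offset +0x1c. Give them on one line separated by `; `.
+0x1c: b9 30 ⇒ word 0xb930 (big)
  opcode bits[15:10]=0x2e: store/RR
  rd: (w>>7)&0x7=0x2 → x2
  rs: (w>>4)&0x7=0x3 → x3
+0x1e: 14 00 ⇒ word 0x1400 (big)
  opcode bits[15:10]=0x5: hlt/N
+0x20: 0c 34 ⇒ word 0x0c34 (big)
  opcode bits[15:10]=0x3: cmpi/RI
  rd: (w>>7)&0x7=0x0 → x0
  imm: (w>>0)&0x7f=0x34 → #52
+0x22: 14 00 ⇒ word 0x1400 (big)
  opcode bits[15:10]=0x5: hlt/N

store x3, x2; hlt; cmpi #52, x0; hlt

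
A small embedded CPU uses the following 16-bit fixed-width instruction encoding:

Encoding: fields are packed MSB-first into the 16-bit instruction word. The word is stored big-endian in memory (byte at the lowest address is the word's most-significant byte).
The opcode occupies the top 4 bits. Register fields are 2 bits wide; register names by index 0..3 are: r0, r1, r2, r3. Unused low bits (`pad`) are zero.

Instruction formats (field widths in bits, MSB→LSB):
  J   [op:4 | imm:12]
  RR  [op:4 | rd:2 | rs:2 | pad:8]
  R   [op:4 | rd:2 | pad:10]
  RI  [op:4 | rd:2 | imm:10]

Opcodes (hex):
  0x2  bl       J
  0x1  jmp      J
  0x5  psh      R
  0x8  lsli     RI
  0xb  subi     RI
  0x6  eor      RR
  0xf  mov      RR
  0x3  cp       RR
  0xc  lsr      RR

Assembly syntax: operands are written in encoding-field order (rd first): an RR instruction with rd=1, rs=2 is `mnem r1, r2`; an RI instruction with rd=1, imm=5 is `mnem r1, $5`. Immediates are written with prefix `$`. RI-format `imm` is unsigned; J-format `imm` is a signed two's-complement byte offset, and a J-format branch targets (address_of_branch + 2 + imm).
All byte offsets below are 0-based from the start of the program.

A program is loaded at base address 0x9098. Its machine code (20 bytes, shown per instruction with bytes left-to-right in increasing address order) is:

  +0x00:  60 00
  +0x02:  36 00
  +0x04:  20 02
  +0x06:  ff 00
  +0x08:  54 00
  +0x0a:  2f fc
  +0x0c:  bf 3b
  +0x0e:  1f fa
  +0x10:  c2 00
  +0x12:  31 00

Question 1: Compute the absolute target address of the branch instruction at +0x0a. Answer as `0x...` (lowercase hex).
off 0x0a: read 2f fc as big → 0x2ffc
  top 4b → 0x2 → bl [J]
  [11:0] imm=4092 (s12→-4) = $-4
  target = base 0x9098 + off 0x0a + 2 + imm -4 = 0x90a0

0x90a0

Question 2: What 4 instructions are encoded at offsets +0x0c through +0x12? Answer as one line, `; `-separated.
subi r3, $827; jmp $-6; lsr r0, r2; cp r0, r1

off 0x0c: read bf 3b as big → 0xbf3b
  top 4b → 0xb → subi [RI]
  rd@[11:10]=0x3 ⇒ r3
  imm@[9:0]=0x33b ⇒ $827
off 0x0e: read 1f fa as big → 0x1ffa
  top 4b → 0x1 → jmp [J]
  imm@[11:0]=0xffa (s12→-6) ⇒ $-6
off 0x10: read c2 00 as big → 0xc200
  top 4b → 0xc → lsr [RR]
  rd@[11:10]=0x0 ⇒ r0
  rs@[9:8]=0x2 ⇒ r2
off 0x12: read 31 00 as big → 0x3100
  top 4b → 0x3 → cp [RR]
  rd@[11:10]=0x0 ⇒ r0
  rs@[9:8]=0x1 ⇒ r1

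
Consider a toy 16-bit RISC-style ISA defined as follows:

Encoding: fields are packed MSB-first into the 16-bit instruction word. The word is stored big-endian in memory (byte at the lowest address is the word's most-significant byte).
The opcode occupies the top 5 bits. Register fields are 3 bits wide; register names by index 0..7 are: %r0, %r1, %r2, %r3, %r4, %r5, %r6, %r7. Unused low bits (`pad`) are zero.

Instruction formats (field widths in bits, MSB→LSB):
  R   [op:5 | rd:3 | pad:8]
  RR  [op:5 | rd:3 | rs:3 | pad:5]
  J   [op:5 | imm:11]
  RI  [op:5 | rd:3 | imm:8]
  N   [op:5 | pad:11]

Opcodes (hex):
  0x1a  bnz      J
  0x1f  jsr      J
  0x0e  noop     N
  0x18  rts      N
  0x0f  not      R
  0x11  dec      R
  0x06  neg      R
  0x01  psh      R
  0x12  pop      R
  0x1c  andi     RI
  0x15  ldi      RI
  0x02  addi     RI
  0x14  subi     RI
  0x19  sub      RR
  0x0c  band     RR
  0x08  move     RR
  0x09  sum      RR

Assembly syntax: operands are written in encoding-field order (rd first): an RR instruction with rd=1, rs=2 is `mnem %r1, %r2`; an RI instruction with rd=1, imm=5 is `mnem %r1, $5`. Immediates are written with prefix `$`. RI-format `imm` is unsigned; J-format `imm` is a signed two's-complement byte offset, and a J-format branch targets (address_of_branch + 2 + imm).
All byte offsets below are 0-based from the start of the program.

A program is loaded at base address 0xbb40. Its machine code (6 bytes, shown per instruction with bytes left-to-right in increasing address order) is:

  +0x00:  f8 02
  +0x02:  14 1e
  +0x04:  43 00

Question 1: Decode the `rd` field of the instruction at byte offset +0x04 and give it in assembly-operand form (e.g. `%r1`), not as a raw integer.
off 0x04: read 43 00 as big → 0x4300
  op=0x4300>>11=0x8 ⇒ move (RR)
  [10:8] rd=3 = %r3
  [7:5] rs=0 = %r0

%r3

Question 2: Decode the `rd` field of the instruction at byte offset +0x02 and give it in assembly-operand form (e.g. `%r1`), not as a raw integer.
%r4

[02] 14 1e → 0x141e
  top 5b → 0x2 → addi [RI]
  rd@[10:8]=0x4 ⇒ %r4
  imm@[7:0]=0x1e ⇒ $30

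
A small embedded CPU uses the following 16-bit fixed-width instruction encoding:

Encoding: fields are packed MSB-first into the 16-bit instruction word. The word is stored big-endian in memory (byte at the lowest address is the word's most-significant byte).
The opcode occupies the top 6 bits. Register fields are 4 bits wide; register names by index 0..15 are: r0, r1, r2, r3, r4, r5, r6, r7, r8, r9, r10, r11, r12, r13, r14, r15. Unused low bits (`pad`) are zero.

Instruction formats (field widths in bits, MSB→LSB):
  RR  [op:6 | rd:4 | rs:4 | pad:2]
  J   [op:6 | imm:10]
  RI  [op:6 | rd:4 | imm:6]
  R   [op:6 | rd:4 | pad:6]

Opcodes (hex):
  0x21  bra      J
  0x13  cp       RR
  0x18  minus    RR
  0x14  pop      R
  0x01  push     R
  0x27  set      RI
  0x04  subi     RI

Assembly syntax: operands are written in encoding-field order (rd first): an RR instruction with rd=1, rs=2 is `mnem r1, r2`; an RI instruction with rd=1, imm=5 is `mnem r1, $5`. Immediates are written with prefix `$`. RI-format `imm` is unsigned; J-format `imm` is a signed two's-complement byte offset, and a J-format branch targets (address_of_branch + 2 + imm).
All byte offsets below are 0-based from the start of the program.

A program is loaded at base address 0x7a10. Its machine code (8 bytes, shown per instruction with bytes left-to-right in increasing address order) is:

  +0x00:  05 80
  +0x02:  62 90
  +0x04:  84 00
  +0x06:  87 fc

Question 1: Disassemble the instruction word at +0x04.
bra $0

+0x04: 84 00 ⇒ word 0x8400 (big)
  top 6b → 0x21 → bra [J]
  imm: (w>>0)&0x3ff=0x0 → $0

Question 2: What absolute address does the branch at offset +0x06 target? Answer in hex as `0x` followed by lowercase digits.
0x7a14

[06] 87 fc → 0x87fc
  top 6b → 0x21 → bra [J]
  [9:0] imm=1020 (s10→-4) = $-4
  target = base 0x7a10 + off 0x06 + 2 + imm -4 = 0x7a14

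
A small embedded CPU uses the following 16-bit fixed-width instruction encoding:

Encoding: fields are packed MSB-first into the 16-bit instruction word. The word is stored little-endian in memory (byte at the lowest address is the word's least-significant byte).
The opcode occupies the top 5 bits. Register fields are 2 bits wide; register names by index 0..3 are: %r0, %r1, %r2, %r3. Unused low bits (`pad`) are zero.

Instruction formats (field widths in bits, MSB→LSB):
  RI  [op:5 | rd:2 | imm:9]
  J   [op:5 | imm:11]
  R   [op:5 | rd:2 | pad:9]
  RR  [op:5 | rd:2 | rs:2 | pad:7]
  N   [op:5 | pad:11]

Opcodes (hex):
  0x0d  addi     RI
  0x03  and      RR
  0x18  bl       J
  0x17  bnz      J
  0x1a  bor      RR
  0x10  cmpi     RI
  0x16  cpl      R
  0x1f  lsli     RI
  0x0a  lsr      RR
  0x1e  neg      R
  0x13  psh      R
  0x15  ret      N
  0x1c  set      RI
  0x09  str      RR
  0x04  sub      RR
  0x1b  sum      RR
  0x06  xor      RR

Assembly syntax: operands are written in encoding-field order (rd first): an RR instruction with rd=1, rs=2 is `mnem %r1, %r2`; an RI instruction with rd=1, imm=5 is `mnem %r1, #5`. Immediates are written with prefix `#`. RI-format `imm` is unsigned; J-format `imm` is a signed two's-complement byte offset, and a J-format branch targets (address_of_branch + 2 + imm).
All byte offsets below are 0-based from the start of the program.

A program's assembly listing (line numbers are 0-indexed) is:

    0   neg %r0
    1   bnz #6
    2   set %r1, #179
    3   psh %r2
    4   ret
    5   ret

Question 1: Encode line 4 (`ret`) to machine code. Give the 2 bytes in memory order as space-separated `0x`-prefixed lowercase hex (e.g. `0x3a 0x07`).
0x00 0xa8

4. ret fields op=0x15:5|pad=0:11 → word a800h → 00 a8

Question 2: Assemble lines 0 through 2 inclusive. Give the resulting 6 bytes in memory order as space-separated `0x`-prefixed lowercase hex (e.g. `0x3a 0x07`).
L0: neg op=0x1e:5|rd=0:2|pad=0:9 ⇒ 0xf000 ⇒ little 00 f0
L1: bnz op=0x17:5|imm=6:11 ⇒ 0xb806 ⇒ little 06 b8
L2: set op=0x1c:5|rd=1:2|imm=179:9 ⇒ 0xe2b3 ⇒ little b3 e2

0x00 0xf0 0x06 0xb8 0xb3 0xe2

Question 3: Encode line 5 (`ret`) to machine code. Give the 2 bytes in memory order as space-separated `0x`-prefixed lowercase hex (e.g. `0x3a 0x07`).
0x00 0xa8

line 5 (ret): pack op=0x15:5|pad=0:11 = 0xa800; little→ 00 a8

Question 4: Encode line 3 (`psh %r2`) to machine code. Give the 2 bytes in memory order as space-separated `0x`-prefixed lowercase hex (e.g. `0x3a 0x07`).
0x00 0x9c

3. psh fields op=0x13:5|rd=2:2|pad=0:9 → word 9c00h → 00 9c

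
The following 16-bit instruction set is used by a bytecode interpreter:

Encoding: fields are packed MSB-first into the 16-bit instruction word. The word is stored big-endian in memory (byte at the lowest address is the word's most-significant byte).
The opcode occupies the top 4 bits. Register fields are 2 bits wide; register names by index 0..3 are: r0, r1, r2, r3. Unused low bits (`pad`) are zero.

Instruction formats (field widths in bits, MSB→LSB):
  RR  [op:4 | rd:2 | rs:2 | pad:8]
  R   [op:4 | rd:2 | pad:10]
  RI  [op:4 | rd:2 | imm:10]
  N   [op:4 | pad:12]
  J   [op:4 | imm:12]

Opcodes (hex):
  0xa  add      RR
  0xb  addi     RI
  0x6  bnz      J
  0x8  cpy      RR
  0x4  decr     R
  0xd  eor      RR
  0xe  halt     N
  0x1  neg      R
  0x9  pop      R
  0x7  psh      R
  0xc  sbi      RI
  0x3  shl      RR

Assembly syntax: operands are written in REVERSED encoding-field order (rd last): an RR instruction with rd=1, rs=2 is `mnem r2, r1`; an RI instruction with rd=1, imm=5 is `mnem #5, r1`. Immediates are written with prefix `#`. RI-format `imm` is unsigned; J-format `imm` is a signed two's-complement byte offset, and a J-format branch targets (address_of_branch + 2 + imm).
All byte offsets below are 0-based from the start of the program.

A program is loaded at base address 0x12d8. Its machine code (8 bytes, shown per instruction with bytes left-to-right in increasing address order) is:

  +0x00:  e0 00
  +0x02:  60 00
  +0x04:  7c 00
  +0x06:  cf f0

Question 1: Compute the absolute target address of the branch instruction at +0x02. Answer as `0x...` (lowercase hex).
+0x02: 60 00 ⇒ word 0x6000 (big)
  opcode bits[15:12]=0x6: bnz/J
  imm: (w>>0)&0xfff=0x0 → #0
  target = base 0x12d8 + off 0x02 + 2 + imm 0 = 0x12dc

0x12dc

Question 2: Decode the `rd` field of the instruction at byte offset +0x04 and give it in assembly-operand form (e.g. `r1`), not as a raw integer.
r3

off 0x04: read 7c 00 as big → 0x7c00
  top 4b → 0x7 → psh [R]
  [11:10] rd=3 = r3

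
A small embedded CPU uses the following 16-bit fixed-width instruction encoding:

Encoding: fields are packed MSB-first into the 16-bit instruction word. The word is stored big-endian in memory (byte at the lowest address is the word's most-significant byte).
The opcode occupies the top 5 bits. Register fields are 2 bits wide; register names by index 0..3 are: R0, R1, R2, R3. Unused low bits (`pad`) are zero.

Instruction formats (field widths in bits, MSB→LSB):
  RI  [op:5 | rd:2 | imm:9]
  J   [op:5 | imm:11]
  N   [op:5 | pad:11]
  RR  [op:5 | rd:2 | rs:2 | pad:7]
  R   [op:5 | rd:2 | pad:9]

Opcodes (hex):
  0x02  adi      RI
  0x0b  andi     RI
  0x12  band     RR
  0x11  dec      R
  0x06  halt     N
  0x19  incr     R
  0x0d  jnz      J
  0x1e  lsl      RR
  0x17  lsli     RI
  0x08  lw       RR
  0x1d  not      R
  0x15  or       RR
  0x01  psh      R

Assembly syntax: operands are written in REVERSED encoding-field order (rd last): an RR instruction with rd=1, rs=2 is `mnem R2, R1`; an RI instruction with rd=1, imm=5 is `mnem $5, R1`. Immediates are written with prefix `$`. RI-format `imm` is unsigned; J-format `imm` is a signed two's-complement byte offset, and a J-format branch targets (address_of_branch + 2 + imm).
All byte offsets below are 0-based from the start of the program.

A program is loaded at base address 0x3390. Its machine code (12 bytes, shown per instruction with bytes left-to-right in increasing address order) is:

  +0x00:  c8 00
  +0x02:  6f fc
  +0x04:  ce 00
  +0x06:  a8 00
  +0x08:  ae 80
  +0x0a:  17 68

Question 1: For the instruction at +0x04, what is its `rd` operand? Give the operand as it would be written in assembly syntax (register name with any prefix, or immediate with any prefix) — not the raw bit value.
[04] ce 00 → 0xce00
  op=0xce00>>11=0x19 ⇒ incr (R)
  rd@[10:9]=0x3 ⇒ R3

R3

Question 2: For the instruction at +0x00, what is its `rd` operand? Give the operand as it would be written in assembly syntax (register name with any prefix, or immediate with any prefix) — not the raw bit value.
R0

off 0x00: read c8 00 as big → 0xc800
  top 5b → 0x19 → incr [R]
  rd@[10:9]=0x0 ⇒ R0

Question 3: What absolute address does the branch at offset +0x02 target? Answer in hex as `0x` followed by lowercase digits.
0x3390

+0x02: 6f fc ⇒ word 0x6ffc (big)
  opcode bits[15:11]=0xd: jnz/J
  [10:0] imm=2044 (s11→-4) = $-4
  target = base 0x3390 + off 0x02 + 2 + imm -4 = 0x3390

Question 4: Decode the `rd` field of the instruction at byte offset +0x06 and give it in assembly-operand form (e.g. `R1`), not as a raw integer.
@+06  big-endian(a8 00) = 0xa800
  op=0xa800>>11=0x15 ⇒ or (RR)
  rd@[10:9]=0x0 ⇒ R0
  rs@[8:7]=0x0 ⇒ R0

R0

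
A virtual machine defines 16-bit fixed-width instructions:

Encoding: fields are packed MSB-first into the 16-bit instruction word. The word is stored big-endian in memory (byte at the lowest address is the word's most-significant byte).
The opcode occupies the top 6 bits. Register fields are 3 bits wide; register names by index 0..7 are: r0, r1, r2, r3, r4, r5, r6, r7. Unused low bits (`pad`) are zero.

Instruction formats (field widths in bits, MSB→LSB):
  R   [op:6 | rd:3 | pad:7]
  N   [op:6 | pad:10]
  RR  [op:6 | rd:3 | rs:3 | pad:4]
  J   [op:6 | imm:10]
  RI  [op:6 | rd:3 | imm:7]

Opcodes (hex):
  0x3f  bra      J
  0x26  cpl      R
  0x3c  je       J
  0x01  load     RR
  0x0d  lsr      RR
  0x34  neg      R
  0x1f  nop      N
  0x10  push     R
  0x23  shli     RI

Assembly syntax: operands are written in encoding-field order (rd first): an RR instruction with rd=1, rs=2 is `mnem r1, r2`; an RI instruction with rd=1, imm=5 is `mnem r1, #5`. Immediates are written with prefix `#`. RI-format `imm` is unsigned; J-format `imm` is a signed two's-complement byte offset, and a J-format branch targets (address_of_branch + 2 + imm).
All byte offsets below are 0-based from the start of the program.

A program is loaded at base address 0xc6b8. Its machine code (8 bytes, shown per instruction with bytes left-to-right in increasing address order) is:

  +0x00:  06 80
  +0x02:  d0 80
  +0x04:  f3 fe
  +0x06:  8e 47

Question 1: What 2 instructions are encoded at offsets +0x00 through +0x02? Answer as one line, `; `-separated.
load r5, r0; neg r1

+0x00: 06 80 ⇒ word 0x0680 (big)
  op=0x0680>>10=0x1 ⇒ load (RR)
  rd@[9:7]=0x5 ⇒ r5
  rs@[6:4]=0x0 ⇒ r0
+0x02: d0 80 ⇒ word 0xd080 (big)
  op=0xd080>>10=0x34 ⇒ neg (R)
  rd@[9:7]=0x1 ⇒ r1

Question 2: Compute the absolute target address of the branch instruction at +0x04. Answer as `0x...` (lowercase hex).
0xc6bc

+0x04: f3 fe ⇒ word 0xf3fe (big)
  top 6b → 0x3c → je [J]
  imm@[9:0]=0x3fe (s10→-2) ⇒ #-2
  target = base 0xc6b8 + off 0x04 + 2 + imm -2 = 0xc6bc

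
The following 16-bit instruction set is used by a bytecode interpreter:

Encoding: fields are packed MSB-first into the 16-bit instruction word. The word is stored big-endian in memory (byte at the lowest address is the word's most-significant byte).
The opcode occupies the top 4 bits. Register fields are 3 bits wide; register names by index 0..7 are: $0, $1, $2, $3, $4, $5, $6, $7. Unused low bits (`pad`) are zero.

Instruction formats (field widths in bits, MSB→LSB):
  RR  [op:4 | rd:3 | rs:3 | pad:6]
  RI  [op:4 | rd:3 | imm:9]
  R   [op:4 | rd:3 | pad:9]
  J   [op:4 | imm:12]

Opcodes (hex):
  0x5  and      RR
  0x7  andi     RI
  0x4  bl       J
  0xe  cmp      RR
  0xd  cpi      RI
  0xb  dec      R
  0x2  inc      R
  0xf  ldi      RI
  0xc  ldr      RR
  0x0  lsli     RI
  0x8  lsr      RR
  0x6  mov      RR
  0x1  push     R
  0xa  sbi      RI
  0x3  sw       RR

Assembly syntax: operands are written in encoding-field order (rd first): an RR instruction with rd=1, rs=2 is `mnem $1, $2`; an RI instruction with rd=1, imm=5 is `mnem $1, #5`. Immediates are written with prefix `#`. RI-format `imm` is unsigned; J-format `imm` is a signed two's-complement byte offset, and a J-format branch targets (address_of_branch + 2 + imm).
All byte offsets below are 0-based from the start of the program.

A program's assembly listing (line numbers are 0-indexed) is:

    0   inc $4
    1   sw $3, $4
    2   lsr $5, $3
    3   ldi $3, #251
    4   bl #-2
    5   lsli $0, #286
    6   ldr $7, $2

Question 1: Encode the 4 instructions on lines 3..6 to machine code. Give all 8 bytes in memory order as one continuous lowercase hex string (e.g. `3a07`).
f6fb4ffe011ece80

L3: ldi op=0xf:4|rd=3:3|imm=251:9 ⇒ 0xf6fb ⇒ big f6 fb
L4: bl op=0x4:4|imm=-2:12 ⇒ 0x4ffe ⇒ big 4f fe
L5: lsli op=0x0:4|rd=0:3|imm=286:9 ⇒ 0x011e ⇒ big 01 1e
L6: ldr op=0xc:4|rd=7:3|rs=2:3|pad=0:6 ⇒ 0xce80 ⇒ big ce 80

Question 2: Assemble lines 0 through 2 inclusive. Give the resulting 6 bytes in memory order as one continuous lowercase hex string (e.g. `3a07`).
line 0 (inc): pack op=0x2:4|rd=4:3|pad=0:9 = 0x2800; big→ 28 00
line 1 (sw): pack op=0x3:4|rd=3:3|rs=4:3|pad=0:6 = 0x3700; big→ 37 00
line 2 (lsr): pack op=0x8:4|rd=5:3|rs=3:3|pad=0:6 = 0x8ac0; big→ 8a c0

280037008ac0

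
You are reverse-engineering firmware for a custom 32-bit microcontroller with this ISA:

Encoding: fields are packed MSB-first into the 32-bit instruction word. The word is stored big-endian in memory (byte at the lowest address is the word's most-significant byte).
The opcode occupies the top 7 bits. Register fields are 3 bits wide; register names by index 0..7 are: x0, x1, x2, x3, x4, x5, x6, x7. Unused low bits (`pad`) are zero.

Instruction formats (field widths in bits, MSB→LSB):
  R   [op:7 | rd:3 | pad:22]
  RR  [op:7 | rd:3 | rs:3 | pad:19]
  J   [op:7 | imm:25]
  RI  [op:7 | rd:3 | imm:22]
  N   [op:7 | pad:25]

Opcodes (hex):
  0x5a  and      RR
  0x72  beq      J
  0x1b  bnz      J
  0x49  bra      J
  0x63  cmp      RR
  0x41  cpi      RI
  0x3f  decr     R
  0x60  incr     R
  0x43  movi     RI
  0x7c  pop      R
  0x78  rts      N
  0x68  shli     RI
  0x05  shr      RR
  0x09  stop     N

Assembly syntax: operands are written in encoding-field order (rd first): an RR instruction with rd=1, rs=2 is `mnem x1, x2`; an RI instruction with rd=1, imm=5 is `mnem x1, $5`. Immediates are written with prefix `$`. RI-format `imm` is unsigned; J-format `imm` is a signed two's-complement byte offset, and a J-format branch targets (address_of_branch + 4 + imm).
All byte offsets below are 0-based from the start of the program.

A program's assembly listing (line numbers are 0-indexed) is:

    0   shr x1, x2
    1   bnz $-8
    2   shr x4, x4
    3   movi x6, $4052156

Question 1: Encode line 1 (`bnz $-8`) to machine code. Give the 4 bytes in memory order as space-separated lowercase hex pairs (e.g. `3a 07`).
line 1 (bnz): pack op=0x1b:7|imm=-8:25 = 0x37fffff8; big→ 37 ff ff f8

37 ff ff f8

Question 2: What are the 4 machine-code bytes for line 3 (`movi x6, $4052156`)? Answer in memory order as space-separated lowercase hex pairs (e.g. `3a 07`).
87 bd d4 bc

3. movi fields op=0x43:7|rd=6:3|imm=4052156:22 → word 87bdd4bch → 87 bd d4 bc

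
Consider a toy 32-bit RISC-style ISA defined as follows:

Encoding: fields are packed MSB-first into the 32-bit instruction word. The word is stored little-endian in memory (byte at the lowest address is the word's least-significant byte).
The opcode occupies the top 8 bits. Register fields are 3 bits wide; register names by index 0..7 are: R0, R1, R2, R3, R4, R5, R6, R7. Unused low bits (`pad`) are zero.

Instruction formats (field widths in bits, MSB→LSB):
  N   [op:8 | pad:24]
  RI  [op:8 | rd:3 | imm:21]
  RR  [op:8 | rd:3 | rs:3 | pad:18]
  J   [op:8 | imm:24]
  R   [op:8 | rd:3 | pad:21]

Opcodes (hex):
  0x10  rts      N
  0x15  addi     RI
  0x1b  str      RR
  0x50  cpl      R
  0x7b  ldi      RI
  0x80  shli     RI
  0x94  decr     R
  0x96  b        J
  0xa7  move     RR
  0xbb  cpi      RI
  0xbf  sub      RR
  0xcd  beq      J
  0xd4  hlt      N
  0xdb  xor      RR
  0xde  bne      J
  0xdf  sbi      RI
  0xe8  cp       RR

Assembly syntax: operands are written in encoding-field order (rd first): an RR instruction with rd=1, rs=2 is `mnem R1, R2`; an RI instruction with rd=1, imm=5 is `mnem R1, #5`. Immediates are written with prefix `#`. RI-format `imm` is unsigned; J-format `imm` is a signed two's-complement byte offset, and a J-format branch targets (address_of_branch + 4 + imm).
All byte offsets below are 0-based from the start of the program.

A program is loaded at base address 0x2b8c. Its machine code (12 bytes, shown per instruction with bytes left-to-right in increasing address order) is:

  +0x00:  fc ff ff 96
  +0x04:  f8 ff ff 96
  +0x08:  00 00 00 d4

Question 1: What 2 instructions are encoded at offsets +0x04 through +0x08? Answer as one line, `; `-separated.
b #-8; hlt

+0x04: f8 ff ff 96 ⇒ word 0x96fffff8 (little)
  opcode bits[31:24]=0x96: b/J
  imm@[23:0]=0xfffff8 (s24→-8) ⇒ #-8
+0x08: 00 00 00 d4 ⇒ word 0xd4000000 (little)
  opcode bits[31:24]=0xd4: hlt/N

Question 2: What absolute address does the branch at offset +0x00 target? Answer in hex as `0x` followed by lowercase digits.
0x2b8c

off 0x00: read fc ff ff 96 as little → 0x96fffffc
  top 8b → 0x96 → b [J]
  [23:0] imm=16777212 (s24→-4) = #-4
  target = base 0x2b8c + off 0x00 + 4 + imm -4 = 0x2b8c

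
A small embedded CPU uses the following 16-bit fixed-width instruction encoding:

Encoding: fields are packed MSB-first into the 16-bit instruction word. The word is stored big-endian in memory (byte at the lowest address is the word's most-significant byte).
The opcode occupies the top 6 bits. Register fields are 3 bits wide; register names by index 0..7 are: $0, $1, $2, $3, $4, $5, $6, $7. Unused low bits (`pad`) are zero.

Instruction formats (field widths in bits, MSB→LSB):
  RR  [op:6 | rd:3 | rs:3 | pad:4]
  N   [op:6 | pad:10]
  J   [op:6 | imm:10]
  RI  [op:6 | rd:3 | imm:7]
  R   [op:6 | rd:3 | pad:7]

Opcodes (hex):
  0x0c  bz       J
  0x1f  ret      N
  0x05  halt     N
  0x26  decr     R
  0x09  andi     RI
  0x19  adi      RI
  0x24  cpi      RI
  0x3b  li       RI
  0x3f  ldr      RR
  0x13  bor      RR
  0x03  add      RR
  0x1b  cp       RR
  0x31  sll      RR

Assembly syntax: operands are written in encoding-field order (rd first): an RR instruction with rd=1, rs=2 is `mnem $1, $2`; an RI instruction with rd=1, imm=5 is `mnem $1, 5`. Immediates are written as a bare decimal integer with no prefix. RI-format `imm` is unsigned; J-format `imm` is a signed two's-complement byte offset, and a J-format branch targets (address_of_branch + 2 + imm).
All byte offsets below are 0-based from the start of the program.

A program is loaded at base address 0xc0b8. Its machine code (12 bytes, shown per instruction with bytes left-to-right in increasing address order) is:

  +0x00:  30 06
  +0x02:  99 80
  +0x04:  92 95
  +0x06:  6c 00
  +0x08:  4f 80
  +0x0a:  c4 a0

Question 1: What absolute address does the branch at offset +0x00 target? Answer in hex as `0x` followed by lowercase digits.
[00] 30 06 → 0x3006
  op=0x3006>>10=0xc ⇒ bz (J)
  imm: (w>>0)&0x3ff=0x6 → 6
  target = base 0xc0b8 + off 0x00 + 2 + imm 6 = 0xc0c0

0xc0c0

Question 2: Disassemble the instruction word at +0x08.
+0x08: 4f 80 ⇒ word 0x4f80 (big)
  op=0x4f80>>10=0x13 ⇒ bor (RR)
  [9:7] rd=7 = $7
  [6:4] rs=0 = $0

bor $7, $0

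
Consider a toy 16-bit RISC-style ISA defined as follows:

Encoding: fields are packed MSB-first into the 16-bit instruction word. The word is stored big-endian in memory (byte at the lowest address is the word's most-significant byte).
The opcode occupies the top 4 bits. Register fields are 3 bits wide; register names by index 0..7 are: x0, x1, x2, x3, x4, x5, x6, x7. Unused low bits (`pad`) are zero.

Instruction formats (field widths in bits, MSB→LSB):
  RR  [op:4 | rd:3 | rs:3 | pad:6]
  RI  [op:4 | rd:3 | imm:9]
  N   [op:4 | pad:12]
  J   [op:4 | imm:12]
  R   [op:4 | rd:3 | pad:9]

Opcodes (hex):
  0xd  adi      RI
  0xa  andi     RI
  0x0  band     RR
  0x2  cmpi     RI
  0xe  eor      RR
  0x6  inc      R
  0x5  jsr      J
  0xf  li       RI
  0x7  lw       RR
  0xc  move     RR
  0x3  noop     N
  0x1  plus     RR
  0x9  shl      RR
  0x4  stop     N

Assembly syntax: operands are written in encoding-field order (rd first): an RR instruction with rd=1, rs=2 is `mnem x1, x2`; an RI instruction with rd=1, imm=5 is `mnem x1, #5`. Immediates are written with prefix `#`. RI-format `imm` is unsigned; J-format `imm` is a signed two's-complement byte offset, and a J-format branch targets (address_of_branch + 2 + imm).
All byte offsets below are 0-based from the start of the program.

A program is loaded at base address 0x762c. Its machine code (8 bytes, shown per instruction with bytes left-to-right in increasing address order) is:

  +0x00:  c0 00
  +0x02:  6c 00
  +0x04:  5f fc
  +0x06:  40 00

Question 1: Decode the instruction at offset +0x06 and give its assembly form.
stop

@+06  big-endian(40 00) = 0x4000
  top 4b → 0x4 → stop [N]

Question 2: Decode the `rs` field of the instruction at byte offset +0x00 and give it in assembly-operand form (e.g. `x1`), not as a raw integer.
+0x00: c0 00 ⇒ word 0xc000 (big)
  top 4b → 0xc → move [RR]
  rd@[11:9]=0x0 ⇒ x0
  rs@[8:6]=0x0 ⇒ x0

x0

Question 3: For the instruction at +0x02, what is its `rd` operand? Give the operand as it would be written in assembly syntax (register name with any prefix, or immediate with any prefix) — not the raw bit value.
x6

+0x02: 6c 00 ⇒ word 0x6c00 (big)
  opcode bits[15:12]=0x6: inc/R
  rd@[11:9]=0x6 ⇒ x6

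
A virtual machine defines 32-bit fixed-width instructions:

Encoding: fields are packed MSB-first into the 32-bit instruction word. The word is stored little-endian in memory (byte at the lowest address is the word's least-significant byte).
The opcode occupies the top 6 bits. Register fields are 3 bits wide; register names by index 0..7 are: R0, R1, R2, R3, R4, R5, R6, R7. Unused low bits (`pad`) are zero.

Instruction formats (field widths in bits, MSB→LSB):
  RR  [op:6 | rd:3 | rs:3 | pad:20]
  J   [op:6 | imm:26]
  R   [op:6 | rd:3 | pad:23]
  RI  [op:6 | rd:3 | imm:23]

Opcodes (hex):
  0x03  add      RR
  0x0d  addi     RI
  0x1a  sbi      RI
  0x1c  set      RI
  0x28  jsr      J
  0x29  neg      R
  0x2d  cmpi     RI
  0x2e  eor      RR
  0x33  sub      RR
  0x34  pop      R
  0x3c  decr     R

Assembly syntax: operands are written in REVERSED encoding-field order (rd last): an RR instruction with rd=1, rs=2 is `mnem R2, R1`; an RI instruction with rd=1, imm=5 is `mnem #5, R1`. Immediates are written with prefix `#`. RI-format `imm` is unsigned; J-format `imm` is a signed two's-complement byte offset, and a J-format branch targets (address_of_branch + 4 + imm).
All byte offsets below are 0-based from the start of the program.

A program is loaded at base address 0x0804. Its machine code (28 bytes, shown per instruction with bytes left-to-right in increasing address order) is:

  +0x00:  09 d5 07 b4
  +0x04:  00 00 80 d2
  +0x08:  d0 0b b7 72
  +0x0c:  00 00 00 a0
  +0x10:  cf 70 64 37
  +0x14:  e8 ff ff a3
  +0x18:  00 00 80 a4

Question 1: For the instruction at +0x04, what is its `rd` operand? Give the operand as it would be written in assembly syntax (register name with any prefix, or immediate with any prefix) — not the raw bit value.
R5

[04] 00 00 80 d2 → 0xd2800000
  op=0xd2800000>>26=0x34 ⇒ pop (R)
  rd@[25:23]=0x5 ⇒ R5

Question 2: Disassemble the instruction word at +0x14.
off 0x14: read e8 ff ff a3 as little → 0xa3ffffe8
  op=0xa3ffffe8>>26=0x28 ⇒ jsr (J)
  imm: (w>>0)&0x3ffffff=0x3ffffe8 (s26→-24) → #-24

jsr #-24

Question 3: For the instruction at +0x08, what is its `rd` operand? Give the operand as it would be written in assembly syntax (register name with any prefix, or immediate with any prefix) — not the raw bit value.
R5

+0x08: d0 0b b7 72 ⇒ word 0x72b70bd0 (little)
  opcode bits[31:26]=0x1c: set/RI
  rd: (w>>23)&0x7=0x5 → R5
  imm: (w>>0)&0x7fffff=0x370bd0 → #3607504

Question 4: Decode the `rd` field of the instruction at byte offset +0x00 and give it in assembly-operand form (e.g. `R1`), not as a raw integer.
@+00  little-endian(09 d5 07 b4) = 0xb407d509
  top 6b → 0x2d → cmpi [RI]
  rd@[25:23]=0x0 ⇒ R0
  imm@[22:0]=0x7d509 ⇒ #513289

R0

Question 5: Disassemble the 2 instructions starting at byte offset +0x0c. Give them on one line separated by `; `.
off 0x0c: read 00 00 00 a0 as little → 0xa0000000
  opcode bits[31:26]=0x28: jsr/J
  imm: (w>>0)&0x3ffffff=0x0 → #0
off 0x10: read cf 70 64 37 as little → 0x376470cf
  opcode bits[31:26]=0xd: addi/RI
  rd: (w>>23)&0x7=0x6 → R6
  imm: (w>>0)&0x7fffff=0x6470cf → #6582479

jsr #0; addi #6582479, R6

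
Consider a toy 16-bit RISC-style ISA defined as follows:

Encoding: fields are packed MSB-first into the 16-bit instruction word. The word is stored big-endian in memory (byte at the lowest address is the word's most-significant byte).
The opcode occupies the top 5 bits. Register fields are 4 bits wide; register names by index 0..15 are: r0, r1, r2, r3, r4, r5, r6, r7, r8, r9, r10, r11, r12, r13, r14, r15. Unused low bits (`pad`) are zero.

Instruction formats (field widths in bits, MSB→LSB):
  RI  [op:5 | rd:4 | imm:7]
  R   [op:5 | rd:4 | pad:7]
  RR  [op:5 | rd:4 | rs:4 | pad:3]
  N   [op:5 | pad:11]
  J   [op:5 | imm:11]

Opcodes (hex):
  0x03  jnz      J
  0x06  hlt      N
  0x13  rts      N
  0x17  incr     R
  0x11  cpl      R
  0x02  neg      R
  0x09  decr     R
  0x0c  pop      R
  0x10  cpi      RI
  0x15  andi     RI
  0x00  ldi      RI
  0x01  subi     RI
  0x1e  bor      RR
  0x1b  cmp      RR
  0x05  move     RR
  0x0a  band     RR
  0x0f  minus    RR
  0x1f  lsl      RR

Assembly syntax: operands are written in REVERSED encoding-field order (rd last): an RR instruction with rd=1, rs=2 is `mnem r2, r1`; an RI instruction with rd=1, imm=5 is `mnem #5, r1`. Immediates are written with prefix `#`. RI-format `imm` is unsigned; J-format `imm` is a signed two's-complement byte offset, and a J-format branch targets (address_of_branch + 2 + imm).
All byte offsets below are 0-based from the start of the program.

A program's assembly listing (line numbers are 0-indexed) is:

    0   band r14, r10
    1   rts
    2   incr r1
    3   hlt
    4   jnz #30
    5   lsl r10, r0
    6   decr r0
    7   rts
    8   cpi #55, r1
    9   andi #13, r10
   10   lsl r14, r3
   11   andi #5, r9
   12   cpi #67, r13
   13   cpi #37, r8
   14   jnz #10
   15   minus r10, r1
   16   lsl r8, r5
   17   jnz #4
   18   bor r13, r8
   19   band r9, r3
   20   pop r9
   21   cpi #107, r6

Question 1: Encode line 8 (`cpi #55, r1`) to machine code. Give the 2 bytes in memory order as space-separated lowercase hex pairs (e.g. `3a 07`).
L8: cpi op=0x10:5|rd=1:4|imm=55:7 ⇒ 0x80b7 ⇒ big 80 b7

80 b7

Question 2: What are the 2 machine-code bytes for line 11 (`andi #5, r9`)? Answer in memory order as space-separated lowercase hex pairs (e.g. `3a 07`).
ac 85

L11: andi op=0x15:5|rd=9:4|imm=5:7 ⇒ 0xac85 ⇒ big ac 85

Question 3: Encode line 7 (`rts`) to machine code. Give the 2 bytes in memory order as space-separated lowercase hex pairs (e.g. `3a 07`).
L7: rts op=0x13:5|pad=0:11 ⇒ 0x9800 ⇒ big 98 00

98 00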